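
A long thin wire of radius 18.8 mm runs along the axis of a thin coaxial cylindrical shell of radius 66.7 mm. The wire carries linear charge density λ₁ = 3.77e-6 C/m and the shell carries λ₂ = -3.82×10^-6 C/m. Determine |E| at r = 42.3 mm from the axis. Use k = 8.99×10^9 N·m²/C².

By cylindrical symmetry E is radial; use a coaxial Gaussian cylinder of radius 42.3 mm and length L (between the conductors, 18.8 mm < r < 66.7 mm).
The shell at 66.7 mm lies outside the Gaussian surface, so λ_enc = λ₁ = 3.77×10^-6 C/m.
Gauss's law: E·2πrL = λ_enc L/ε₀.
E = 2k|λ_enc|/r = 2(8.99×10^9)(3.77×10^-6)/(0.0423) = 1.60e6 N/C.

1.60×10^6 N/C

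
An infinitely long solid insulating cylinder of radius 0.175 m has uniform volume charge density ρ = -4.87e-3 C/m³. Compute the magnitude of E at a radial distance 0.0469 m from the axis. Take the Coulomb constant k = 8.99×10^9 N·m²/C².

Coaxial Gaussian cylinder, radius r = 0.0469 m, length L (r < R).
Enclosed charge per unit length: λ_enc = ρ·πr² = (-4.87×10^-3)π(0.0469)² = -3.365×10^-5 C/m.
Applying ∮E·dA = Q_enc/ε₀ with the end caps contributing no flux:
E = 2k|λ_enc|/r = 2(8.99×10^9)(3.365×10^-5)/(0.0469) = 1.29e7 N/C.

E ≈ 1.29×10^7 N/C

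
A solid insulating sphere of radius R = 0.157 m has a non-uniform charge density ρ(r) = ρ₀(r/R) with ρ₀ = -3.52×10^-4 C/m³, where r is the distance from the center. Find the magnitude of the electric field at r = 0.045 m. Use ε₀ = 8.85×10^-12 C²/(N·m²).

Use a concentric Gaussian sphere at r = 0.045 m (r < R).
Integrate the density: Q_enc = 4π ∫₀^r ρ₀(r'/R)^1 r'² dr' = 4πρ₀ r^4/(4·R) = -2.888e-8 C.
Applying ∮E·dA = Q_enc/ε₀ with Φ = E(4πr²):
E = |Q_enc|/(4πε₀r²) = (2.888×10^-8)/(4π·8.85×10^-12·(0.045)²) = 1.28×10^5 N/C.

E ≈ 1.28e5 V/m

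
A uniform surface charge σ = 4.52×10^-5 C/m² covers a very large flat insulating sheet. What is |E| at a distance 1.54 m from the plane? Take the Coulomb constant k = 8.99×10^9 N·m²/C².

|E| = 2.55×10^6 V/m

The symmetry is planar: E is normal to the sheet and the same magnitude on both sides. Take a pillbox straddling the sheet with end-cap area A.
Only the two end caps contribute flux: Φ = 2EA. With Q_enc = σA, Gauss's law gives E = |σ|/(2ε₀).
E = 2πk|σ| = 2π(8.99×10^9)(4.52×10^-5) = 2.55×10^6 N/C.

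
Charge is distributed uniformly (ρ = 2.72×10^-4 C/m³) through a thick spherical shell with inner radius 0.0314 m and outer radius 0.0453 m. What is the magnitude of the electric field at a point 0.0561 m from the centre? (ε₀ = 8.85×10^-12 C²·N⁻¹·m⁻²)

E = 2.02×10^5 V/m

Take a concentric spherical Gaussian surface of radius r = 0.0561 m (r > 0.0453 m, enclosing the whole shell).
Q_enc = ρ·(4π/3)(b³ − a³) = (2.72e-4)·(4π/3)·((0.0453)³ − (0.0314)³) = 7.064×10^-8 C.
By Gauss's law, ∮E·dA = E·4πr² = Q_enc/ε₀.
E = |Q_enc|/(4πε₀r²) = (7.064×10^-8)/(4π·8.85×10^-12·(0.0561)²) = 2.02×10^5 N/C.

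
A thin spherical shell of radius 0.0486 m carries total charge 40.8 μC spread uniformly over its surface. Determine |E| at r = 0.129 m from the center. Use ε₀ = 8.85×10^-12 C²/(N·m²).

Take a concentric spherical Gaussian surface of radius r = 0.129 m (r > 0.0486 m).
The entire shell is enclosed: Q_enc = 4.08e-5 C.
Applying ∮E·dA = Q_enc/ε₀ with Φ = E(4πr²):
E = |Q_enc|/(4πε₀r²) = (4.08×10^-5)/(4π·8.85×10^-12·(0.129)²) = 2.20×10^7 N/C.

2.20e7 N/C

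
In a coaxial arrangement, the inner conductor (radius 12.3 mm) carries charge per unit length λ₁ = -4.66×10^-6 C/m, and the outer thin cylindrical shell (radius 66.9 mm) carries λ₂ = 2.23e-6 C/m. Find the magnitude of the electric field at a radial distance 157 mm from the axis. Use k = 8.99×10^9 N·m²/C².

Take a coaxial cylindrical Gaussian surface of radius r = 157 mm and length L (r > 66.9 mm, enclosing both).
λ_enc = λ₁ + λ₂ = (-4.66e-6) + (2.23×10^-6) = -2.43e-6 C/m.
Since E is radial and uniform over the curved surface, Φ = E·2πrL = Q_enc/ε₀ = λ_enc L/ε₀.
E = 2k|λ_enc|/r = 2(8.99×10^9)(2.43×10^-6)/(0.157) = 2.78×10^5 N/C.

E ≈ 2.78×10^5 V/m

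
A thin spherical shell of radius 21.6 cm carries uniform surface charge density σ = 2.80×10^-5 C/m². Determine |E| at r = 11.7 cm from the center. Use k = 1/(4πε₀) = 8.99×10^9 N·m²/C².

Symmetry ⇒ E = E(r) r̂. Gaussian sphere of radius r = 11.7 cm (inside the shell, r < 21.6 cm).
All the charge is outside the Gaussian surface: Q_enc = 0, hence E = 0 everywhere inside the shell.

E = 0 (no enclosed charge)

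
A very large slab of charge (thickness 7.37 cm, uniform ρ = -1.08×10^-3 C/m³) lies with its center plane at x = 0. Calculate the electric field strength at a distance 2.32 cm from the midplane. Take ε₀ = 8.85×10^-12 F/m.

By symmetry E is perpendicular to the slab. A Gaussian pillbox from −2.32 cm to +2.32 cm (face area A) lies entirely within the slab.
Q_enc = ρ·(2x)·A and flux = 2EA, so 2EA = 2ρxA/ε₀ ⇒ E = |ρ|x/ε₀.
E = (1.08×10^-3)(0.0232)/(8.85×10^-12) = 2.83×10^6 N/C.

|E| = 2.83×10^6 N/C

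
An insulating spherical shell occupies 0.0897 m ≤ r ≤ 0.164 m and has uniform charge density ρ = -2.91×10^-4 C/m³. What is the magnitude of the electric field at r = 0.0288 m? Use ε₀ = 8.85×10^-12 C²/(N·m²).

Take a concentric spherical Gaussian surface of radius r = 0.0288 m (r < 0.0897 m, inside the empty cavity).
No charge is enclosed, so by Gauss's law E·4πr² = 0 ⇒ E = 0.

E = 0 (no enclosed charge)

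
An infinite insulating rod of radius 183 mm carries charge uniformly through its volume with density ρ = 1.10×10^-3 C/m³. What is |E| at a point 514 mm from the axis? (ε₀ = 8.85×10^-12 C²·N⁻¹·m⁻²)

Choose a coaxial cylinder of radius r = 514 mm (arbitrary length L) as the Gaussian surface (r > 183 mm, full cross-section enclosed).
λ_enc = ρ·πR² = (1.10e-3)π(0.183)² = 1.157×10^-4 C/m.
Applying ∮E·dA = Q_enc/ε₀ with the end caps contributing no flux:
E = |λ_enc|/(2πε₀r) = (1.157×10^-4)/(2π·8.85×10^-12·0.514) = 4.05×10^6 N/C.

|E| ≈ 4.05×10^6 N/C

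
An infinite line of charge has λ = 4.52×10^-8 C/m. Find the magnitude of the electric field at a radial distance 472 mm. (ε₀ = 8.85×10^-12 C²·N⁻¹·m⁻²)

1.72×10^3 N/C

By cylindrical symmetry E is radial; use a coaxial Gaussian cylinder of radius 472 mm and length L.
Q_enc = λL, so λ_enc = 4.52e-8 C/m.
Applying ∮E·dA = Q_enc/ε₀ with the end caps contributing no flux:
E = |λ_enc|/(2πε₀r) = (4.52×10^-8)/(2π·8.85×10^-12·0.472) = 1.72×10^3 N/C.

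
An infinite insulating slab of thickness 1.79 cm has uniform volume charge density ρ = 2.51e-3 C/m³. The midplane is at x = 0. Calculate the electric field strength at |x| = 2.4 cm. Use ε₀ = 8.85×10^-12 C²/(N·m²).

The point |x| = 2.4 cm lies outside the slab (half-thickness 0.00895 m). A symmetric pillbox spanning the full slab encloses Q_enc = ρ·d·A.
Flux = 2EA ⇒ E = |ρ|d/(2ε₀), independent of distance outside.
E = (2.51×10^-3)(0.0179)/(2·8.85×10^-12) = 2.54×10^6 N/C.

|E| ≈ 2.54×10^6 N/C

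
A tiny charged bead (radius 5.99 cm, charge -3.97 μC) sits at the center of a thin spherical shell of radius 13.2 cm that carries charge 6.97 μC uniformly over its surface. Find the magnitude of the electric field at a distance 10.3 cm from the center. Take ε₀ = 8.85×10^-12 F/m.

Symmetry ⇒ E = E(r) r̂. Gaussian sphere of radius r = 10.3 cm (between the bodies, 5.99 cm < r < 13.2 cm).
The shell at 13.2 cm lies outside the Gaussian surface, so Q_enc = -3.97 μC = -3.97×10^-6 C.
Gauss's law: E·4πr² = Q_enc/ε₀.
E = |Q_enc|/(4πε₀r²) = (3.97×10^-6)/(4π·8.85×10^-12·(0.103)²) = 3.36×10^6 N/C.

3.36×10^6 N/C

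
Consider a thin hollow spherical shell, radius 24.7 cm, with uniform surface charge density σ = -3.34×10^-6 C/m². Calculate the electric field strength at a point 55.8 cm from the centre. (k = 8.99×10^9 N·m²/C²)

Symmetry ⇒ E = E(r) r̂. Gaussian sphere of radius r = 55.8 cm (r > 24.7 cm).
The entire shell is enclosed: Q_enc = σ·4πR² = (-3.34e-6)·4π·(0.247)² = -2.561e-6 C.
By Gauss's law, ∮E·dA = E·4πr² = Q_enc/ε₀.
E = k|Q_enc|/r² = (8.99×10^9)(2.561×10^-6)/(0.558)² = 7.39×10^4 N/C.

7.39×10^4 N/C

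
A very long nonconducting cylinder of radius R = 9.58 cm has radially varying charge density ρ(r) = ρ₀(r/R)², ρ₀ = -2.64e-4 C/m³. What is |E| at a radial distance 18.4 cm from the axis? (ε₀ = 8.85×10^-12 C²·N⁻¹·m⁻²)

Coaxial Gaussian cylinder, radius r = 18.4 cm, length L (r > R, full charge per length enclosed).
λ_enc = 2π ∫₀^R ρ₀(r'/R)^2 r' dr' = 2πρ₀R²/4 = -3.806e-6 C/m.
Gauss's law: E·2πrL = λ_enc L/ε₀.
E = |λ_enc|/(2πε₀r) = (3.806×10^-6)/(2π·8.85×10^-12·0.184) = 3.72×10^5 N/C.

|E| = 3.72e5 N/C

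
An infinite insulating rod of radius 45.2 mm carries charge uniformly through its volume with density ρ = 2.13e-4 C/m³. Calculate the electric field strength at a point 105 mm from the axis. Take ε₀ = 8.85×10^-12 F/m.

Coaxial Gaussian cylinder, radius r = 105 mm, length L (r > 45.2 mm, full cross-section enclosed).
λ_enc = ρ·πR² = (2.13e-4)π(0.0452)² = 1.367e-6 C/m.
By Gauss's law (flux through the curved wall only), E·2πrL = λ_enc L/ε₀.
E = |λ_enc|/(2πε₀r) = (1.367e-6)/(2π·8.85×10^-12·0.105) = 2.34e5 N/C.

E = 2.34×10^5 N/C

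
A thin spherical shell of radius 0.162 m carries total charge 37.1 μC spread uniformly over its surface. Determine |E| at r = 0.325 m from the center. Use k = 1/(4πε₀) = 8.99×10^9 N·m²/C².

|E| ≈ 3.16e6 N/C

By spherical symmetry E is radial; choose a Gaussian sphere of radius r = 0.325 m (r > 0.162 m).
The entire shell is enclosed: Q_enc = 3.71×10^-5 C.
Applying ∮E·dA = Q_enc/ε₀ with Φ = E(4πr²):
E = k|Q_enc|/r² = (8.99×10^9)(3.71×10^-5)/(0.325)² = 3.16e6 N/C.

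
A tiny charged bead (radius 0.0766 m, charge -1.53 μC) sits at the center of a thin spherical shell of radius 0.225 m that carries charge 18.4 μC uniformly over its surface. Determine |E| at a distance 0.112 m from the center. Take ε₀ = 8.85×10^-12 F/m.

By spherical symmetry E is radial; choose a Gaussian sphere of radius r = 0.112 m (between the bodies, 0.0766 m < r < 0.225 m).
The shell at 0.225 m lies outside the Gaussian surface, so Q_enc = -1.53 μC = -1.53×10^-6 C.
By Gauss's law, ∮E·dA = E·4πr² = Q_enc/ε₀.
E = |Q_enc|/(4πε₀r²) = (1.53e-6)/(4π·8.85×10^-12·(0.112)²) = 1.10e6 N/C.

E = 1.10×10^6 V/m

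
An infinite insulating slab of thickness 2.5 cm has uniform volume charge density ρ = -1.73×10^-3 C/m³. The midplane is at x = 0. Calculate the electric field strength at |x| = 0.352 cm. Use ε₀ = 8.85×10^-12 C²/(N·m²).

|E| = 6.88×10^5 N/C

By symmetry E is perpendicular to the slab. A Gaussian pillbox from −0.352 cm to +0.352 cm (face area A) lies entirely within the slab.
Q_enc = ρ·(2x)·A and flux = 2EA, so 2EA = 2ρxA/ε₀ ⇒ E = |ρ|x/ε₀.
E = (1.73e-3)(0.00352)/(8.85×10^-12) = 6.88e5 N/C.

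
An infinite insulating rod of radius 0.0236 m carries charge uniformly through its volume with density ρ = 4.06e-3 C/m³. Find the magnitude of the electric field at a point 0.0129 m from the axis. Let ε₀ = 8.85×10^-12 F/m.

Choose a coaxial cylinder of radius r = 0.0129 m (arbitrary length L) as the Gaussian surface (r < R).
Enclosed charge per unit length: λ_enc = ρ·πr² = (4.06×10^-3)π(0.0129)² = 2.123×10^-6 C/m.
Since E is radial and uniform over the curved surface, Φ = E·2πrL = Q_enc/ε₀ = λ_enc L/ε₀.
E = |λ_enc|/(2πε₀r) = (2.123×10^-6)/(2π·8.85×10^-12·0.0129) = 2.96×10^6 N/C.

2.96×10^6 N/C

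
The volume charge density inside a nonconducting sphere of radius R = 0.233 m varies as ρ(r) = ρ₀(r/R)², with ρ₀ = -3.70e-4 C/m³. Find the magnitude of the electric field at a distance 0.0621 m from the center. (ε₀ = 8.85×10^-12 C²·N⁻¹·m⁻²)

E = 3.69×10^4 N/C

Symmetry ⇒ E = E(r) r̂. Gaussian sphere of radius r = 0.0621 m (r < R).
Q_enc = ∫₀^r ρ(r')·4πr'² dr' = (4πρ₀/R²) ∫₀^r r'^4 dr' = 4πρ₀ r^5/(5·R²) = -1.582×10^-8 C.
By Gauss's law, ∮E·dA = E·4πr² = Q_enc/ε₀.
E = |Q_enc|/(4πε₀r²) = (1.582×10^-8)/(4π·8.85×10^-12·(0.0621)²) = 3.69e4 N/C.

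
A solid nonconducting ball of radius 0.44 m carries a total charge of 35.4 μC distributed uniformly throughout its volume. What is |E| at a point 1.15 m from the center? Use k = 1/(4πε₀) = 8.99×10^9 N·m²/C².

E = 2.41×10^5 N/C

Take a concentric spherical Gaussian surface of radius r = 1.15 m (r > R, so the entire charge is enclosed).
Q_enc = 35.4 μC = 3.54×10^-5 C.
By Gauss's law, ∮E·dA = E·4πr² = Q_enc/ε₀.
E = k|Q_enc|/r² = (8.99×10^9)(3.54×10^-5)/(1.15)² = 2.41×10^5 N/C.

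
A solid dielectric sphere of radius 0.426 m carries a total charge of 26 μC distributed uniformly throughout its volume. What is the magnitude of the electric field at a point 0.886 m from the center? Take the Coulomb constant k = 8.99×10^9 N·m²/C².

Symmetry ⇒ E = E(r) r̂. Gaussian sphere of radius r = 0.886 m (r > R, so the entire charge is enclosed).
Q_enc = 26 μC = 2.60×10^-5 C.
Since E is radial and uniform over the Gaussian sphere, Φ = E·4πr² = Q_enc/ε₀.
E = k|Q_enc|/r² = (8.99×10^9)(2.60×10^-5)/(0.886)² = 2.98×10^5 N/C.

2.98×10^5 V/m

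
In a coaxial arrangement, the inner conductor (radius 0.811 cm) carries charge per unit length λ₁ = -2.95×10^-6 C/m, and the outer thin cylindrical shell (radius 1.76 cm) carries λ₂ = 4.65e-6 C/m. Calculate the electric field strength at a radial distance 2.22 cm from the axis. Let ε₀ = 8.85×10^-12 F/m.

Take a coaxial cylindrical Gaussian surface of radius r = 2.22 cm and length L (r > 1.76 cm, enclosing both).
λ_enc = λ₁ + λ₂ = (-2.95×10^-6) + (4.65e-6) = 1.70×10^-6 C/m.
Since E is radial and uniform over the curved surface, Φ = E·2πrL = Q_enc/ε₀ = λ_enc L/ε₀.
E = |λ_enc|/(2πε₀r) = (1.70×10^-6)/(2π·8.85×10^-12·0.0222) = 1.38×10^6 N/C.

E = 1.38×10^6 N/C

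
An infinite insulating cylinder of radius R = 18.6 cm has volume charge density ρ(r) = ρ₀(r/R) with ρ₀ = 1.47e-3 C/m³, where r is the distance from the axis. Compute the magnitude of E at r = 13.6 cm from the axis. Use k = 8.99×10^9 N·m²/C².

Choose a coaxial cylinder of radius r = 13.6 cm (arbitrary length L) as the Gaussian surface (r < R).
Integrating ρ over the cross-section to radius r: λ_enc = (2πρ₀/R) ∫₀^r r'^2 dr' = 2πρ₀ r^3/(3·R) = 4.164e-5 C/m.
Since E is radial and uniform over the curved surface, Φ = E·2πrL = Q_enc/ε₀ = λ_enc L/ε₀.
E = 2k|λ_enc|/r = 2(8.99×10^9)(4.164e-5)/(0.136) = 5.50×10^6 N/C.

E ≈ 5.50e6 V/m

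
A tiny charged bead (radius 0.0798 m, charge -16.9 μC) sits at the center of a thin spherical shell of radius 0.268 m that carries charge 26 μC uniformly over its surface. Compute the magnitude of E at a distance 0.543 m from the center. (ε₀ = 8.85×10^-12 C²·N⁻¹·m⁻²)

By spherical symmetry E is radial; choose a Gaussian sphere of radius r = 0.543 m (r > 0.268 m, enclosing both).
Q_enc = (-16.9 μC) + (26 μC) = 9.10×10^-6 C.
By Gauss's law, ∮E·dA = E·4πr² = Q_enc/ε₀.
E = |Q_enc|/(4πε₀r²) = (9.10e-6)/(4π·8.85×10^-12·(0.543)²) = 2.78×10^5 N/C.

|E| ≈ 2.78×10^5 V/m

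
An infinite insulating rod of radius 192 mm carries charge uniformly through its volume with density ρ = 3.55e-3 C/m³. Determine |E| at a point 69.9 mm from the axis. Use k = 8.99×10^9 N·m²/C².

By cylindrical symmetry E is radial; use a coaxial Gaussian cylinder of radius 69.9 mm and length L (r < R).
Charge inside radius r per length L is ρ·πr²·L, so λ_enc = ρπr² = 5.449×10^-5 C/m.
By Gauss's law (flux through the curved wall only), E·2πrL = λ_enc L/ε₀.
E = 2k|λ_enc|/r = 2(8.99×10^9)(5.449e-5)/(0.0699) = 1.40e7 N/C.

|E| ≈ 1.40e7 V/m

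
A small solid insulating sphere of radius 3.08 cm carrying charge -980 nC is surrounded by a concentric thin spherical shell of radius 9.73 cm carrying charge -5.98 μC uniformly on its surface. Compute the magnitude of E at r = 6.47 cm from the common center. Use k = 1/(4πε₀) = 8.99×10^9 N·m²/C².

By spherical symmetry E is radial; choose a Gaussian sphere of radius r = 6.47 cm (between the bodies, 3.08 cm < r < 9.73 cm).
The shell at 9.73 cm lies outside the Gaussian surface, so Q_enc = -980 nC = -9.80×10^-7 C.
Since E is radial and uniform over the Gaussian sphere, Φ = E·4πr² = Q_enc/ε₀.
E = k|Q_enc|/r² = (8.99×10^9)(9.80×10^-7)/(0.0647)² = 2.10e6 N/C.

|E| = 2.10e6 N/C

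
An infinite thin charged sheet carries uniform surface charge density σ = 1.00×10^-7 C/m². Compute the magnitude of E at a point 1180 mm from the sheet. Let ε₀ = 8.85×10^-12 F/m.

|E| = 5.65×10^3 N/C

Choose a cylindrical pillbox piercing the sheet, end faces (area A) parallel to it.
Only the two end caps contribute flux: Φ = 2EA. With Q_enc = σA, Gauss's law gives E = |σ|/(2ε₀).
E = |σ|/(2ε₀) = (1.00e-7)/(2·8.85×10^-12) = 5.65×10^3 N/C.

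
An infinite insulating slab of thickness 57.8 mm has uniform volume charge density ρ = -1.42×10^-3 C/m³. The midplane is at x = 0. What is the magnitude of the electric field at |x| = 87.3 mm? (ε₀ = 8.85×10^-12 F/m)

|E| = 4.64×10^6 V/m

The point |x| = 87.3 mm lies outside the slab (half-thickness 0.0289 m). A symmetric pillbox spanning the full slab encloses Q_enc = ρ·d·A.
Flux = 2EA ⇒ E = |ρ|d/(2ε₀), independent of distance outside.
E = (1.42e-3)(0.0578)/(2·8.85×10^-12) = 4.64×10^6 N/C.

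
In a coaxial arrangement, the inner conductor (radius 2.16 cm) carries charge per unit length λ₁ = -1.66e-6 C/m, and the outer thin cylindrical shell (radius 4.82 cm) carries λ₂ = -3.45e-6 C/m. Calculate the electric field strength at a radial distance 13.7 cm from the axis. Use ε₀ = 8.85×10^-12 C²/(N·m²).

|E| ≈ 6.71×10^5 V/m

Choose a coaxial cylinder of radius r = 13.7 cm (arbitrary length L) as the Gaussian surface (r > 4.82 cm, enclosing both).
λ_enc = λ₁ + λ₂ = (-1.66×10^-6) + (-3.45e-6) = -5.11×10^-6 C/m.
Applying ∮E·dA = Q_enc/ε₀ with the end caps contributing no flux:
E = |λ_enc|/(2πε₀r) = (5.11e-6)/(2π·8.85×10^-12·0.137) = 6.71×10^5 N/C.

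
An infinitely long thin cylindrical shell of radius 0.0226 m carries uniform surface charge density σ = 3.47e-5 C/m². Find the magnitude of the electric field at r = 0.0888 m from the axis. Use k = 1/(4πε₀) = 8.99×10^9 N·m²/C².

Choose a coaxial cylinder of radius r = 0.0888 m (arbitrary length L) as the Gaussian surface (r > 0.0226 m).
The whole shell is enclosed: λ_enc = σ·2πR = (3.47×10^-5)·2π·(0.0226) = 4.927×10^-6 C/m.
Applying ∮E·dA = Q_enc/ε₀ with the end caps contributing no flux:
E = 2k|λ_enc|/r = 2(8.99×10^9)(4.927e-6)/(0.0888) = 9.98×10^5 N/C.

E ≈ 9.98×10^5 N/C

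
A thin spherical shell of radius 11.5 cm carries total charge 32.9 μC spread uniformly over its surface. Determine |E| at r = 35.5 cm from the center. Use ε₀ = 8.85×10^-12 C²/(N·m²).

Symmetry ⇒ E = E(r) r̂. Gaussian sphere of radius r = 35.5 cm (r > 11.5 cm).
The entire shell is enclosed: Q_enc = 3.29e-5 C.
Applying ∮E·dA = Q_enc/ε₀ with Φ = E(4πr²):
E = |Q_enc|/(4πε₀r²) = (3.29×10^-5)/(4π·8.85×10^-12·(0.355)²) = 2.35e6 N/C.

2.35e6 N/C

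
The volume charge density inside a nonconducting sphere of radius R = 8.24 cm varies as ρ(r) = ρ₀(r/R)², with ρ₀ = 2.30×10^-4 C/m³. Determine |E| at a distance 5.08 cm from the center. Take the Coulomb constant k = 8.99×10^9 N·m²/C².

|E| = 1.00e5 N/C

Symmetry ⇒ E = E(r) r̂. Gaussian sphere of radius r = 5.08 cm (r < R).
Q_enc = ∫₀^r ρ(r')·4πr'² dr' = (4πρ₀/R²) ∫₀^r r'^4 dr' = 4πρ₀ r^5/(5·R²) = 2.88e-8 C.
Since E is radial and uniform over the Gaussian sphere, Φ = E·4πr² = Q_enc/ε₀.
E = k|Q_enc|/r² = (8.99×10^9)(2.88×10^-8)/(0.0508)² = 1.00×10^5 N/C.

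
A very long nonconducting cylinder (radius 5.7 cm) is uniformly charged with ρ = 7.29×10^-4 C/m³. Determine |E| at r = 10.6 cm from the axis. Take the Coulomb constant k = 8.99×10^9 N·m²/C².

1.26×10^6 V/m

By cylindrical symmetry E is radial; use a coaxial Gaussian cylinder of radius 10.6 cm and length L (r > 5.7 cm, full cross-section enclosed).
λ_enc = ρ·πR² = (7.29×10^-4)π(0.057)² = 7.441e-6 C/m.
Applying ∮E·dA = Q_enc/ε₀ with the end caps contributing no flux:
E = 2k|λ_enc|/r = 2(8.99×10^9)(7.441×10^-6)/(0.106) = 1.26×10^6 N/C.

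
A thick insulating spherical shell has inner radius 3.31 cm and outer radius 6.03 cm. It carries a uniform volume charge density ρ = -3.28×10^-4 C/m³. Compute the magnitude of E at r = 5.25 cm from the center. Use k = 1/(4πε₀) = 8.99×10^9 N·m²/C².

Use a concentric Gaussian sphere at r = 5.25 cm (within the shell material, 3.31 cm < r < 6.03 cm).
Enclosed charge is the volume from a to r: Q_enc = (4π/3)ρ(r³ − a³) = -1.49×10^-7 C.
Since E is radial and uniform over the Gaussian sphere, Φ = E·4πr² = Q_enc/ε₀.
E = k|Q_enc|/r² = (8.99×10^9)(1.49×10^-7)/(0.0525)² = 4.86×10^5 N/C.

E ≈ 4.86e5 V/m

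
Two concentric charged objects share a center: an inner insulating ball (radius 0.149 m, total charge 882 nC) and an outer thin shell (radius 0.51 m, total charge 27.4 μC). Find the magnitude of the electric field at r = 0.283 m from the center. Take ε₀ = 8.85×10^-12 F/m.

|E| ≈ 9.90e4 N/C

Symmetry ⇒ E = E(r) r̂. Gaussian sphere of radius r = 0.283 m (between the bodies, 0.149 m < r < 0.51 m).
Only the inner charge is enclosed; the outer shell contributes nothing inside itself. Q_enc = 882 nC = 8.82×10^-7 C.
Gauss's law: E·4πr² = Q_enc/ε₀.
E = |Q_enc|/(4πε₀r²) = (8.82e-7)/(4π·8.85×10^-12·(0.283)²) = 9.90×10^4 N/C.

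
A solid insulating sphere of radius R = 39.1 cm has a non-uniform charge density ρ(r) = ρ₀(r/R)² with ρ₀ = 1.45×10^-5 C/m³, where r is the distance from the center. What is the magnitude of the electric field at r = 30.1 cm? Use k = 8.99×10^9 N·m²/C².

By spherical symmetry E is radial; choose a Gaussian sphere of radius r = 30.1 cm (r < R).
Q_enc = ∫₀^r ρ(r')·4πr'² dr' = (4πρ₀/R²) ∫₀^r r'^4 dr' = 4πρ₀ r^5/(5·R²) = 5.89e-7 C.
Applying ∮E·dA = Q_enc/ε₀ with Φ = E(4πr²):
E = k|Q_enc|/r² = (8.99×10^9)(5.89e-7)/(0.301)² = 5.84e4 N/C.

5.84e4 N/C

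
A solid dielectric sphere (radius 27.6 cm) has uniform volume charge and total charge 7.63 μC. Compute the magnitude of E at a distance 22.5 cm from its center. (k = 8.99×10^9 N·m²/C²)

By spherical symmetry E is radial; choose a Gaussian sphere of radius r = 22.5 cm (r < R).
Only the charge within r is enclosed: Q_enc = Q·(r/R)³ = (7.63 μC)·(22.5 cm/27.6 cm)³ = 4.134×10^-6 C.
Applying ∮E·dA = Q_enc/ε₀ with Φ = E(4πr²):
E = k|Q_enc|/r² = (8.99×10^9)(4.134×10^-6)/(0.225)² = 7.34×10^5 N/C.

|E| ≈ 7.34×10^5 N/C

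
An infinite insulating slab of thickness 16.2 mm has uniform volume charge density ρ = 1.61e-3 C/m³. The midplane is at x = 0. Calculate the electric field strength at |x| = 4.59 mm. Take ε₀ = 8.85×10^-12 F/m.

By symmetry E is perpendicular to the slab. A Gaussian pillbox from −4.59 mm to +4.59 mm (face area A) lies entirely within the slab.
Q_enc = ρ·(2x)·A and flux = 2EA, so 2EA = 2ρxA/ε₀ ⇒ E = |ρ|x/ε₀.
E = (1.61×10^-3)(0.00459)/(8.85×10^-12) = 8.35×10^5 N/C.

|E| ≈ 8.35×10^5 N/C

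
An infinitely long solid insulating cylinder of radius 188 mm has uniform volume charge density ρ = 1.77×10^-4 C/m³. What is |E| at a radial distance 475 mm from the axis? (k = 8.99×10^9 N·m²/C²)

Choose a coaxial cylinder of radius r = 475 mm (arbitrary length L) as the Gaussian surface (r > 188 mm, full cross-section enclosed).
λ_enc = ρ·πR² = (1.77e-4)π(0.188)² = 1.965×10^-5 C/m.
Gauss's law: E·2πrL = λ_enc L/ε₀.
E = 2k|λ_enc|/r = 2(8.99×10^9)(1.965e-5)/(0.475) = 7.44×10^5 N/C.

E = 7.44e5 N/C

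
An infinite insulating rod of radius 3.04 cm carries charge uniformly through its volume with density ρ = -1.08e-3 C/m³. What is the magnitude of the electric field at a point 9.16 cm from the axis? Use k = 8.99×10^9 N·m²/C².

6.15e5 V/m

Take a coaxial cylindrical Gaussian surface of radius r = 9.16 cm and length L (r > 3.04 cm, full cross-section enclosed).
λ_enc = ρ·πR² = (-1.08e-3)π(0.0304)² = -3.136e-6 C/m.
Since E is radial and uniform over the curved surface, Φ = E·2πrL = Q_enc/ε₀ = λ_enc L/ε₀.
E = 2k|λ_enc|/r = 2(8.99×10^9)(3.136×10^-6)/(0.0916) = 6.15×10^5 N/C.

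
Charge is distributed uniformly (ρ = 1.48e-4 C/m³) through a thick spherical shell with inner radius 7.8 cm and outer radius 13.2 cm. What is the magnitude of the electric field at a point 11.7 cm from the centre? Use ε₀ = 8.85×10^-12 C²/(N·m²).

Use a concentric Gaussian sphere at r = 11.7 cm (within the shell material, 7.8 cm < r < 13.2 cm).
Only the shell between 7.8 cm and r is enclosed: Q_enc = ρ·(4π/3)(r³ − a³) = (1.48×10^-4)·(4π/3)·((0.117)³ − (0.078)³) = 6.987×10^-7 C.
By Gauss's law, ∮E·dA = E·4πr² = Q_enc/ε₀.
E = |Q_enc|/(4πε₀r²) = (6.987×10^-7)/(4π·8.85×10^-12·(0.117)²) = 4.59×10^5 N/C.

E ≈ 4.59×10^5 N/C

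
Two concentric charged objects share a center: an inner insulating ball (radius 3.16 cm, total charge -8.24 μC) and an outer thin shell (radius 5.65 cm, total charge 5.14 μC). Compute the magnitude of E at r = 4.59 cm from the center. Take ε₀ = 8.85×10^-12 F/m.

3.52×10^7 N/C

Symmetry ⇒ E = E(r) r̂. Gaussian sphere of radius r = 4.59 cm (between the bodies, 3.16 cm < r < 5.65 cm).
The shell at 5.65 cm lies outside the Gaussian surface, so Q_enc = -8.24 μC = -8.24e-6 C.
Applying ∮E·dA = Q_enc/ε₀ with Φ = E(4πr²):
E = |Q_enc|/(4πε₀r²) = (8.24×10^-6)/(4π·8.85×10^-12·(0.0459)²) = 3.52×10^7 N/C.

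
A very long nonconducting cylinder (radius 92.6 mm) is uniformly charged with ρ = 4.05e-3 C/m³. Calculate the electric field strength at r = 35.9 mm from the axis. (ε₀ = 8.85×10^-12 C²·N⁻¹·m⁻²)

By cylindrical symmetry E is radial; use a coaxial Gaussian cylinder of radius 35.9 mm and length L (r < R).
Charge inside radius r per length L is ρ·πr²·L, so λ_enc = ρπr² = 1.64e-5 C/m.
Applying ∮E·dA = Q_enc/ε₀ with the end caps contributing no flux:
E = |λ_enc|/(2πε₀r) = (1.64×10^-5)/(2π·8.85×10^-12·0.0359) = 8.21×10^6 N/C.

8.21e6 N/C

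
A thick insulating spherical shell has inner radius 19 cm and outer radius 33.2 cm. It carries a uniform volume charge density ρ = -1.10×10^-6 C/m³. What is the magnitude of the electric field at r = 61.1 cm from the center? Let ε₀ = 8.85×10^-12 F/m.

E ≈ 3.30×10^3 N/C

By spherical symmetry E is radial; choose a Gaussian sphere of radius r = 61.1 cm (r > 33.2 cm, enclosing the whole shell).
Q_enc = ρ·(4π/3)(b³ − a³) = (-1.10×10^-6)·(4π/3)·((0.332)³ − (0.19)³) = -1.37×10^-7 C.
By Gauss's law, ∮E·dA = E·4πr² = Q_enc/ε₀.
E = |Q_enc|/(4πε₀r²) = (1.37e-7)/(4π·8.85×10^-12·(0.611)²) = 3.30×10^3 N/C.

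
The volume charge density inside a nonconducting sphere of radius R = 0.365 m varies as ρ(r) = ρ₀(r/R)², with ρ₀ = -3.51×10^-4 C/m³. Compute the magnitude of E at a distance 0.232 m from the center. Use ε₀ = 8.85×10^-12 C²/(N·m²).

|E| = 7.43×10^5 N/C

Symmetry ⇒ E = E(r) r̂. Gaussian sphere of radius r = 0.232 m (r < R).
Q_enc = ∫₀^r ρ(r')·4πr'² dr' = (4πρ₀/R²) ∫₀^r r'^4 dr' = 4πρ₀ r^5/(5·R²) = -4.45×10^-6 C.
Gauss's law: E·4πr² = Q_enc/ε₀.
E = |Q_enc|/(4πε₀r²) = (4.45×10^-6)/(4π·8.85×10^-12·(0.232)²) = 7.43×10^5 N/C.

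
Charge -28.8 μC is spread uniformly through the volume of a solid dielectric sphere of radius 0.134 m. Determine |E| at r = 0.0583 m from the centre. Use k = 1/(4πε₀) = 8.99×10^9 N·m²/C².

|E| ≈ 6.27e6 N/C

Take a concentric spherical Gaussian surface of radius r = 0.0583 m (r < R).
For a uniform sphere the enclosed fraction is (r/R)³, so Q_enc = (-28.8 μC)(0.0583/0.134)³ = -2.372×10^-6 C.
Gauss's law: E·4πr² = Q_enc/ε₀.
E = k|Q_enc|/r² = (8.99×10^9)(2.372×10^-6)/(0.0583)² = 6.27×10^6 N/C.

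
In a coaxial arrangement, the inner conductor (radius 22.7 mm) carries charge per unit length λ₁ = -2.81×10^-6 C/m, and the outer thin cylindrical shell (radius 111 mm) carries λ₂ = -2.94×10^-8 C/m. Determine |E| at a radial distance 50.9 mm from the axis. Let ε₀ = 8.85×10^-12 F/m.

|E| ≈ 9.93e5 V/m

Take a coaxial cylindrical Gaussian surface of radius r = 50.9 mm and length L (between the conductors, 22.7 mm < r < 111 mm).
The shell at 111 mm lies outside the Gaussian surface, so λ_enc = λ₁ = -2.81×10^-6 C/m.
Gauss's law: E·2πrL = λ_enc L/ε₀.
E = |λ_enc|/(2πε₀r) = (2.81×10^-6)/(2π·8.85×10^-12·0.0509) = 9.93×10^5 N/C.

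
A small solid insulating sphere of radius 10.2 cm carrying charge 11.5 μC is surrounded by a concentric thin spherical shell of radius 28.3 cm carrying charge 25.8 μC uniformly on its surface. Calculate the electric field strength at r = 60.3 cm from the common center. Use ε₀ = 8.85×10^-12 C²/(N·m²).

Take a concentric spherical Gaussian surface of radius r = 60.3 cm (r > 28.3 cm, enclosing both).
Q_enc = (11.5 μC) + (25.8 μC) = 3.73×10^-5 C.
Gauss's law: E·4πr² = Q_enc/ε₀.
E = |Q_enc|/(4πε₀r²) = (3.73×10^-5)/(4π·8.85×10^-12·(0.603)²) = 9.22e5 N/C.

|E| ≈ 9.22×10^5 V/m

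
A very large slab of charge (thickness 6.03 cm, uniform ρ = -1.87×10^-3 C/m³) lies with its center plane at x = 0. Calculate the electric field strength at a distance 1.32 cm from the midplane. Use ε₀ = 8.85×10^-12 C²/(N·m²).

By symmetry E is perpendicular to the slab. A Gaussian pillbox from −1.32 cm to +1.32 cm (face area A) lies entirely within the slab.
Q_enc = ρ·(2x)·A and flux = 2EA, so 2EA = 2ρxA/ε₀ ⇒ E = |ρ|x/ε₀.
E = (1.87×10^-3)(0.0132)/(8.85×10^-12) = 2.79×10^6 N/C.

|E| = 2.79×10^6 N/C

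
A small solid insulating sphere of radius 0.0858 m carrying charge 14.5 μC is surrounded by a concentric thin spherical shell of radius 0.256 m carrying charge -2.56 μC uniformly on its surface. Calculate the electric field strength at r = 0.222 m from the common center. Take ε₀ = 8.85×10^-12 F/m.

E ≈ 2.65×10^6 N/C

By spherical symmetry E is radial; choose a Gaussian sphere of radius r = 0.222 m (between the bodies, 0.0858 m < r < 0.256 m).
Only the inner charge is enclosed; the outer shell contributes nothing inside itself. Q_enc = 14.5 μC = 1.45×10^-5 C.
By Gauss's law, ∮E·dA = E·4πr² = Q_enc/ε₀.
E = |Q_enc|/(4πε₀r²) = (1.45e-5)/(4π·8.85×10^-12·(0.222)²) = 2.65×10^6 N/C.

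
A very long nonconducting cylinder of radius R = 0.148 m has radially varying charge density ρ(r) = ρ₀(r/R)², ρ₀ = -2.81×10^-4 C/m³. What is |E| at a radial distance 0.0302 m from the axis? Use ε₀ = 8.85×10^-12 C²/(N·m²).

|E| ≈ 9.98×10^3 V/m

By cylindrical symmetry E is radial; use a coaxial Gaussian cylinder of radius 0.0302 m and length L (r < R).
Integrating ρ over the cross-section to radius r: λ_enc = (2πρ₀/R²) ∫₀^r r'^3 dr' = 2πρ₀ r^4/(4·R²) = -1.676×10^-8 C/m.
Gauss's law: E·2πrL = λ_enc L/ε₀.
E = |λ_enc|/(2πε₀r) = (1.676×10^-8)/(2π·8.85×10^-12·0.0302) = 9.98×10^3 N/C.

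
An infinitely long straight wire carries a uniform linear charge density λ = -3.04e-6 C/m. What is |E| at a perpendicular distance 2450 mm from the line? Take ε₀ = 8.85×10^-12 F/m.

|E| ≈ 2.23×10^4 V/m

Take a coaxial cylindrical Gaussian surface of radius r = 2450 mm and length L.
Q_enc = λL, so λ_enc = -3.04e-6 C/m.
Since E is radial and uniform over the curved surface, Φ = E·2πrL = Q_enc/ε₀ = λ_enc L/ε₀.
E = |λ_enc|/(2πε₀r) = (3.04×10^-6)/(2π·8.85×10^-12·2.45) = 2.23e4 N/C.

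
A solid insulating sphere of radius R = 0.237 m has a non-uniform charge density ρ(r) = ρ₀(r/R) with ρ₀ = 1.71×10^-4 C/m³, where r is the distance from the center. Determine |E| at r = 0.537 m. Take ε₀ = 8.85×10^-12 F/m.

Symmetry ⇒ E = E(r) r̂. Gaussian sphere of radius r = 0.537 m (r > R, all charge enclosed).
Q_enc = 4π ∫₀^R ρ₀(r'/R)^1 r'² dr' = 4πρ₀R³/4 = 7.151×10^-6 C.
Applying ∮E·dA = Q_enc/ε₀ with Φ = E(4πr²):
E = |Q_enc|/(4πε₀r²) = (7.151×10^-6)/(4π·8.85×10^-12·(0.537)²) = 2.23×10^5 N/C.

E = 2.23e5 N/C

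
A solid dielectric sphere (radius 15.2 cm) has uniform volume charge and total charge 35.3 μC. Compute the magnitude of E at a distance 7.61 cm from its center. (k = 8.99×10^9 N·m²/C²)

Take a concentric spherical Gaussian surface of radius r = 7.61 cm (r < R).
For a uniform sphere the enclosed fraction is (r/R)³, so Q_enc = (35.3 μC)(0.0761/0.152)³ = 4.43×10^-6 C.
Gauss's law: E·4πr² = Q_enc/ε₀.
E = k|Q_enc|/r² = (8.99×10^9)(4.43e-6)/(0.0761)² = 6.88×10^6 N/C.

|E| ≈ 6.88e6 N/C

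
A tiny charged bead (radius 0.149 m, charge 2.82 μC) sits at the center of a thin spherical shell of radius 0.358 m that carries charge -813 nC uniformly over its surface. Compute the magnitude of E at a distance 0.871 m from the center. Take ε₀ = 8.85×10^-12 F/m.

Use a concentric Gaussian sphere at r = 0.871 m (r > 0.358 m, enclosing both).
Q_enc = (2.82 μC) + (-813 nC) = 2.007×10^-6 C.
Since E is radial and uniform over the Gaussian sphere, Φ = E·4πr² = Q_enc/ε₀.
E = |Q_enc|/(4πε₀r²) = (2.007e-6)/(4π·8.85×10^-12·(0.871)²) = 2.38e4 N/C.

E ≈ 2.38×10^4 N/C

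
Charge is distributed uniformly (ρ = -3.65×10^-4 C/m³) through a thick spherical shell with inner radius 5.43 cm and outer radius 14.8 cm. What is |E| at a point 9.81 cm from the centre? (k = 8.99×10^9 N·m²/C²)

E = 1.12×10^6 N/C

Symmetry ⇒ E = E(r) r̂. Gaussian sphere of radius r = 9.81 cm (within the shell material, 5.43 cm < r < 14.8 cm).
Only the shell between 5.43 cm and r is enclosed: Q_enc = ρ·(4π/3)(r³ − a³) = (-3.65×10^-4)·(4π/3)·((0.0981)³ − (0.0543)³) = -1.199×10^-6 C.
Applying ∮E·dA = Q_enc/ε₀ with Φ = E(4πr²):
E = k|Q_enc|/r² = (8.99×10^9)(1.199e-6)/(0.0981)² = 1.12×10^6 N/C.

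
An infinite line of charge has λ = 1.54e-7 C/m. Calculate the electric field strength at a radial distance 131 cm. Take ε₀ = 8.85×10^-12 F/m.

|E| ≈ 2.11×10^3 N/C

Choose a coaxial cylinder of radius r = 131 cm (arbitrary length L) as the Gaussian surface.
Q_enc = λL, so λ_enc = 1.54×10^-7 C/m.
Applying ∮E·dA = Q_enc/ε₀ with the end caps contributing no flux:
E = |λ_enc|/(2πε₀r) = (1.54e-7)/(2π·8.85×10^-12·1.31) = 2.11e3 N/C.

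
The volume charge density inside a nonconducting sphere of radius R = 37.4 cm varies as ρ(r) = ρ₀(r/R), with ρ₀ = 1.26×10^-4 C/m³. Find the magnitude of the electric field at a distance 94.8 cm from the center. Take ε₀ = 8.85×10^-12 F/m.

Take a concentric spherical Gaussian surface of radius r = 94.8 cm (r > R, all charge enclosed).
Q_enc = 4π ∫₀^R ρ₀(r'/R)^1 r'² dr' = 4πρ₀R³/4 = 2.071e-5 C.
Applying ∮E·dA = Q_enc/ε₀ with Φ = E(4πr²):
E = |Q_enc|/(4πε₀r²) = (2.071×10^-5)/(4π·8.85×10^-12·(0.948)²) = 2.07×10^5 N/C.

|E| = 2.07×10^5 V/m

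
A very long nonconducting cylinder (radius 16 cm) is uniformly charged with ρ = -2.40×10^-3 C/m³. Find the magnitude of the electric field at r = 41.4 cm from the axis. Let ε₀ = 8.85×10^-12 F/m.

|E| = 8.38×10^6 V/m

Choose a coaxial cylinder of radius r = 41.4 cm (arbitrary length L) as the Gaussian surface (r > 16 cm, full cross-section enclosed).
λ_enc = ρ·πR² = (-2.40×10^-3)π(0.16)² = -1.93e-4 C/m.
Since E is radial and uniform over the curved surface, Φ = E·2πrL = Q_enc/ε₀ = λ_enc L/ε₀.
E = |λ_enc|/(2πε₀r) = (1.93e-4)/(2π·8.85×10^-12·0.414) = 8.38×10^6 N/C.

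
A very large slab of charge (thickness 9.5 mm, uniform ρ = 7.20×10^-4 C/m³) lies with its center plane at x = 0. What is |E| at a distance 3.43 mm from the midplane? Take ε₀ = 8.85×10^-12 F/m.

E = 2.79×10^5 N/C

By symmetry E is perpendicular to the slab. A Gaussian pillbox from −3.43 mm to +3.43 mm (face area A) lies entirely within the slab.
Q_enc = ρ·(2x)·A and flux = 2EA, so 2EA = 2ρxA/ε₀ ⇒ E = |ρ|x/ε₀.
E = (7.20×10^-4)(0.00343)/(8.85×10^-12) = 2.79×10^5 N/C.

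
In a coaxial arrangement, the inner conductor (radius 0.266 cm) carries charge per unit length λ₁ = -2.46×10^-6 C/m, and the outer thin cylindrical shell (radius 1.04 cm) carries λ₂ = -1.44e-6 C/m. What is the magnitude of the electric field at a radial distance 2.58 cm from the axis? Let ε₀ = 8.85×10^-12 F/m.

Choose a coaxial cylinder of radius r = 2.58 cm (arbitrary length L) as the Gaussian surface (r > 1.04 cm, enclosing both).
λ_enc = λ₁ + λ₂ = (-2.46e-6) + (-1.44×10^-6) = -3.90e-6 C/m.
Since E is radial and uniform over the curved surface, Φ = E·2πrL = Q_enc/ε₀ = λ_enc L/ε₀.
E = |λ_enc|/(2πε₀r) = (3.90×10^-6)/(2π·8.85×10^-12·0.0258) = 2.72×10^6 N/C.

E ≈ 2.72×10^6 N/C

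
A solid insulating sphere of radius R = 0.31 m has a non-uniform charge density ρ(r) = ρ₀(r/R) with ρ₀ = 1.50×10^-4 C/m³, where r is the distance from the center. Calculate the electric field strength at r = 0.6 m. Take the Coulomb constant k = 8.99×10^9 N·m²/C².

Use a concentric Gaussian sphere at r = 0.6 m (r > R, all charge enclosed).
Q_enc = 4π ∫₀^R ρ₀(r'/R)^1 r'² dr' = 4πρ₀R³/4 = 1.404×10^-5 C.
By Gauss's law, ∮E·dA = E·4πr² = Q_enc/ε₀.
E = k|Q_enc|/r² = (8.99×10^9)(1.404e-5)/(0.6)² = 3.51e5 N/C.

|E| ≈ 3.51×10^5 V/m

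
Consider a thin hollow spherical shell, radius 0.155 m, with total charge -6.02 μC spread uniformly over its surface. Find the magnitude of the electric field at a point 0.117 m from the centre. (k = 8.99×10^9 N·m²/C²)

By spherical symmetry E is radial; choose a Gaussian sphere of radius r = 0.117 m (inside the shell, r < 0.155 m).
All the charge is outside the Gaussian surface: Q_enc = 0, hence E = 0 everywhere inside the shell.

E = 0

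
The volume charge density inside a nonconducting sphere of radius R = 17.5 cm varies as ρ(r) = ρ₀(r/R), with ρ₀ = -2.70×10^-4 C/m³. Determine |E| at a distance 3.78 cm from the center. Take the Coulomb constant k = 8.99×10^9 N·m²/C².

|E| ≈ 6.23e4 N/C

Take a concentric spherical Gaussian surface of radius r = 3.78 cm (r < R).
Integrate the density: Q_enc = 4π ∫₀^r ρ₀(r'/R)^1 r'² dr' = 4πρ₀ r^4/(4·R) = -9.896×10^-9 C.
Applying ∮E·dA = Q_enc/ε₀ with Φ = E(4πr²):
E = k|Q_enc|/r² = (8.99×10^9)(9.896×10^-9)/(0.0378)² = 6.23×10^4 N/C.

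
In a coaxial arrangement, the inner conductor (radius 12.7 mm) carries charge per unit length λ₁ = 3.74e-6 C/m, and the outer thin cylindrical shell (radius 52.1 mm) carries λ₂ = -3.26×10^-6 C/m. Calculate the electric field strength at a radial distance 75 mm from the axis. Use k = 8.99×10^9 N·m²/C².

1.15e5 N/C

Choose a coaxial cylinder of radius r = 75 mm (arbitrary length L) as the Gaussian surface (r > 52.1 mm, enclosing both).
λ_enc = λ₁ + λ₂ = (3.74×10^-6) + (-3.26×10^-6) = 4.80e-7 C/m.
Gauss's law: E·2πrL = λ_enc L/ε₀.
E = 2k|λ_enc|/r = 2(8.99×10^9)(4.80e-7)/(0.075) = 1.15×10^5 N/C.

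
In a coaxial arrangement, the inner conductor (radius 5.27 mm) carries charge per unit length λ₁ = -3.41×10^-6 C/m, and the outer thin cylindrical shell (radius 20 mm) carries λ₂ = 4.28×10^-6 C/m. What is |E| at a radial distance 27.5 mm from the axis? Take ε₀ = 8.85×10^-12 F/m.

E ≈ 5.69×10^5 N/C

Take a coaxial cylindrical Gaussian surface of radius r = 27.5 mm and length L (r > 20 mm, enclosing both).
λ_enc = λ₁ + λ₂ = (-3.41e-6) + (4.28×10^-6) = 8.70×10^-7 C/m.
Applying ∮E·dA = Q_enc/ε₀ with the end caps contributing no flux:
E = |λ_enc|/(2πε₀r) = (8.70×10^-7)/(2π·8.85×10^-12·0.0275) = 5.69e5 N/C.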